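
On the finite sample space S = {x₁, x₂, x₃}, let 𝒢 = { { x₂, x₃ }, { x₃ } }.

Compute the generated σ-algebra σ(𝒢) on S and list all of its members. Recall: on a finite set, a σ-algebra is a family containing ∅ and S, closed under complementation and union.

Answer: σ(𝒢) = { {  }, { x₁ }, { x₂ }, { x₃ }, { x₁, x₂ }, { x₁, x₃ }, { x₂, x₃ }, S }

Check:
Take S₀ = 𝒢 ∪ {∅, S} = { {  }, { x₃ }, { x₂, x₃ }, S }.
Pass 1: +2 →
  { x₁ }  = ᶜ of { x₂, x₃ }
  { x₁, x₂ }  = ᶜ of { x₃ }
  |family| = 6
Pass 2: 1 new —
  { x₁, x₃ }  = { x₃ } ∪ { x₁ }
  |family| = 7
Pass 3: +1 →
  { x₂ }  = ᶜ of { x₁, x₃ }
  |family| = 8
Pass 4 adds nothing — fixpoint reached.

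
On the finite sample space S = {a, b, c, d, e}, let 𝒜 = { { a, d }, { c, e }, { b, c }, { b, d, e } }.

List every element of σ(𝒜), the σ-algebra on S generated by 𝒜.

Answer: σ(𝒜) = { {  }, { a }, { b }, { c }, { d }, { e }, { a, b }, { a, c }, { a, d }, { a, e }, { b, c }, { b, d }, { b, e }, { c, d }, { c, e }, { d, e }, { a, b, c }, { a, b, d }, { a, b, e }, { a, c, d }, { a, c, e }, { a, d, e }, { b, c, d }, { b, c, e }, { b, d, e }, { c, d, e }, { a, b, c, d }, { a, b, c, e }, { a, b, d, e }, { a, c, d, e }, { b, c, d, e }, S }

Working:
Seed the family with 𝒜 together with ∅ and S: { {  }, { a, d }, { b, c }, { c, e }, { b, d, e }, S }.
Pass 1. New:
  { a, c }  = complement { b, d, e }
  { a, b, d }  = complement { c, e }
  { a, d, e }  = complement { b, c }
  { b, c, e }  = complement { a, d }
  { a, b, c, d }  = { b, c } ∪ { a, d }
  { a, b, d, e }  = { a, d } ∪ { b, d, e }
  { a, c, d, e }  = { a, d } ∪ { c, e }
  { b, c, d, e }  = { b, c } ∪ { b, d, e }
  (now 14)
Pass 2: 8 new —
  { a }  = complement { b, c, d, e }
  { b }  = complement { a, c, d, e }
  { c }  = complement { a, b, d, e }
  { e }  = complement { a, b, c, d }
  { a, b, c }  = { b, c } ∪ { a, c }
  { a, c, d }  = { a, d } ∪ { a, c }
  { a, c, e }  = { a, c } ∪ { c, e }
  { a, b, c, e }  = { b, c, e } ∪ { a, c }
  (now 22)
Pass 3: 6 new —
  { d }  = complement { a, b, c, e }
  { a, b }  = { b } ∪ { a }
  { a, e }  = { e } ∪ { a }
  { b, d }  = complement { a, c, e }
  { b, e }  = complement { a, c, d }
  { d, e }  = complement { a, b, c }
  (now 28)
Pass 4 adds 4:
  { c, d }  = { c } ∪ { d }
  { a, b, e }  = { b, e } ∪ { a, b }
  { b, c, d }  = complement { a, e }
  { c, d, e }  = complement { a, b }
  (now 32)
Pass 5: already closed under ᶜ and ∪.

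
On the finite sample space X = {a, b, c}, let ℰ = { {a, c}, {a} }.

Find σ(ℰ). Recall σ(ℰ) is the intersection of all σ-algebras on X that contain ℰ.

σ(ℰ) = { {}, {a}, {b}, {c}, {a, b}, {a, c}, {b, c}, X }

Derivation:
Initial family (4 sets): { {}, {a}, {a, c}, X }.
Step 1: 2 new —
  {b}  = {a, c}ᶜ
  {b, c}  = {a}ᶜ
  (now 6)
Step 2. New:
  {a, b}  = {b} ∪ {a}
  (now 7)
Step 3: 1 new —
  {c}  = {a, b}ᶜ
  (now 8)
Step 4 adds nothing — fixpoint reached.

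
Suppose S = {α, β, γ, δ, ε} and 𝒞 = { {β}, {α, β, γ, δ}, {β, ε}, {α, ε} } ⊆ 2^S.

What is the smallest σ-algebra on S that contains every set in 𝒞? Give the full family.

σ(𝒞) (16 sets): { {}, {α}, {β}, {ε}, {α, β}, {α, ε}, {β, ε}, {γ, δ}, {α, β, ε}, {α, γ, δ}, {β, γ, δ}, {γ, δ, ε}, {α, β, γ, δ}, {α, γ, δ, ε}, {β, γ, δ, ε}, S }

Trace:
Begin from { {}, {β}, {α, ε}, {β, ε}, {α, β, γ, δ}, S } (that is, 𝒞 plus ∅ and S).
Pass 1. New:
  {ε}  = S∖{α, β, γ, δ}
  {α, β, ε}  = {β, ε} ∪ {α, ε}
  {α, γ, δ}  = S∖{β, ε}
  {β, γ, δ}  = S∖{α, ε}
  {α, γ, δ, ε}  = S∖{β}
  — 11 sets.
Pass 2 (2 new):
  {γ, δ}  = S∖{α, β, ε}
  {β, γ, δ, ε}  = {β, ε} ∪ {β, γ, δ}
  — 13 sets.
Pass 3: +2 →
  {α}  = S∖{β, γ, δ, ε}
  {γ, δ, ε}  = {γ, δ} ∪ {ε}
  — 15 sets.
Pass 4: +1 →
  {α, β}  = S∖{γ, δ, ε}
  — 16 sets.
Pass 5 adds nothing — fixpoint reached.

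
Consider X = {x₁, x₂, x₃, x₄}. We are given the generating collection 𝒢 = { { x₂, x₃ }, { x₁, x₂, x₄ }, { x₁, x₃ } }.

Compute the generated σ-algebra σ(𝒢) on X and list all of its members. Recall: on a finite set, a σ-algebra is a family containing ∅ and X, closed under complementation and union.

Start: 𝒢 ∪ {∅, X} = { ∅, { x₁, x₃ }, { x₂, x₃ }, { x₁, x₂, x₄ }, X }.
Iteration 1: +4 →
  { x₃ }  = { x₁, x₂, x₄ }ᶜ
  { x₁, x₄ }  = { x₂, x₃ }ᶜ
  { x₂, x₄ }  = { x₁, x₃ }ᶜ
  { x₁, x₂, x₃ }  = { x₂, x₃ } ∪ { x₁, x₃ }
  [9 total]
Iteration 2: 3 new —
  { x₄ }  = { x₁, x₂, x₃ }ᶜ
  { x₁, x₃, x₄ }  = { x₃ } ∪ { x₁, x₄ }
  { x₂, x₃, x₄ }  = { x₃ } ∪ { x₂, x₄ }
  [12 total]
Iteration 3. New:
  { x₁ }  = { x₂, x₃, x₄ }ᶜ
  { x₂ }  = { x₁, x₃, x₄ }ᶜ
  { x₃, x₄ }  = { x₃ } ∪ { x₄ }
  [15 total]
Iteration 4 adds 1:
  { x₁, x₂ }  = { x₃, x₄ }ᶜ
  [16 total]
Iteration 5: stable.

Hence σ(𝒢) has 16 members: { ∅, { x₁ }, { x₂ }, { x₃ }, { x₄ }, { x₁, x₂ }, { x₁, x₃ }, { x₁, x₄ }, { x₂, x₃ }, { x₂, x₄ }, { x₃, x₄ }, { x₁, x₂, x₃ }, { x₁, x₂, x₄ }, { x₁, x₃, x₄ }, { x₂, x₃, x₄ }, X }.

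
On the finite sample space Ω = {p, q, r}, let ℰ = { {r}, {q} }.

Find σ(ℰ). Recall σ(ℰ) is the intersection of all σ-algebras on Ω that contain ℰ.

Take S₀ = ℰ ∪ {∅, Ω} = { {}, {q}, {r}, Ω }.
Pass 1. New:
  {p,q}  = complement {r}
  {p,r}  = complement {q}
  {q,r}  = {r} ∪ {q}
  — 7 sets.
Pass 2 (1 new):
  {p}  = complement {q,r}
  — 8 sets.
Pass 3: no new sets; the family is a σ-algebra.

|σ(ℰ)| = 8.  σ(ℰ) = { {}, {p}, {q}, {r}, {p,q}, {p,r}, {q,r}, Ω }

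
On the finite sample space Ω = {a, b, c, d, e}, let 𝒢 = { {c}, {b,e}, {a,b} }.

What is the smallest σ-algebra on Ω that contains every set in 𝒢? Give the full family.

|σ(𝒢)| = 32.  σ(𝒢) = { ∅, {a}, {b}, {c}, {d}, {e}, {a,b}, {a,c}, {a,d}, {a,e}, {b,c}, {b,d}, {b,e}, {c,d}, {c,e}, {d,e}, {a,b,c}, {a,b,d}, {a,b,e}, {a,c,d}, {a,c,e}, {a,d,e}, {b,c,d}, {b,c,e}, {b,d,e}, {c,d,e}, {a,b,c,d}, {a,b,c,e}, {a,b,d,e}, {a,c,d,e}, {b,c,d,e}, Ω }

Working:
Seed the family with 𝒢 together with ∅ and Ω: { ∅, {c}, {a,b}, {b,e}, Ω }.
Round 1. New:
  {a,b,c}  = {c} ∪ {a,b}
  {a,b,e}  = {b,e} ∪ {a,b}
  {a,c,d}  = ᶜ of {b,e}
  {b,c,e}  = {c} ∪ {b,e}
  {c,d,e}  = ᶜ of {a,b}
  {a,b,d,e}  = ᶜ of {c}
  (now 11)
Round 2 (7 new):
  {a,d}  = ᶜ of {b,c,e}
  {c,d}  = ᶜ of {a,b,e}
  {d,e}  = ᶜ of {a,b,c}
  {a,b,c,d}  = {a,b,c} ∪ {a,c,d}
  {a,b,c,e}  = {b,e} ∪ {a,b,c}
  {a,c,d,e}  = {c,d,e} ∪ {a,c,d}
  {b,c,d,e}  = {b,e} ∪ {c,d,e}
  (now 18)
Round 3. New:
  {a}  = ᶜ of {b,c,d,e}
  {b}  = ᶜ of {a,c,d,e}
  {d}  = ᶜ of {a,b,c,e}
  {e}  = ᶜ of {a,b,c,d}
  {a,b,d}  = {a,b} ∪ {a,d}
  {a,d,e}  = {d,e} ∪ {a,d}
  {b,d,e}  = {d,e} ∪ {b,e}
  (now 25)
Round 4 adds 6:
  {a,c}  = ᶜ of {b,d,e}
  {a,e}  = {e} ∪ {a}
  {b,c}  = ᶜ of {a,d,e}
  {b,d}  = {b} ∪ {d}
  {c,e}  = ᶜ of {a,b,d}
  {b,c,d}  = {c,d} ∪ {b}
  (now 31)
Round 5 (1 new):
  {a,c,e}  = ᶜ of {b,d}
  (now 32)
Round 6: no new sets; the family is a σ-algebra.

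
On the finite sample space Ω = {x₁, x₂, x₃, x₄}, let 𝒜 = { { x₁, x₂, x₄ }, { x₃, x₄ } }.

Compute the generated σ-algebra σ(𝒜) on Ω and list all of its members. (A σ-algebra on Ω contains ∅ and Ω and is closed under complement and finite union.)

σ(𝒜) (8 sets): { {}, { x₃ }, { x₄ }, { x₁, x₂ }, { x₃, x₄ }, { x₁, x₂, x₃ }, { x₁, x₂, x₄ }, Ω }

Check:
Begin from { {}, { x₃, x₄ }, { x₁, x₂, x₄ }, Ω } (that is, 𝒜 plus ∅ and Ω).
Step 1: +2 →
  { x₃ }  = Ω∖{ x₁, x₂, x₄ }
  { x₁, x₂ }  = Ω∖{ x₃, x₄ }
  (now 6)
Step 2 adds 1:
  { x₁, x₂, x₃ }  = { x₃ } ∪ { x₁, x₂ }
  (now 7)
Step 3. New:
  { x₄ }  = Ω∖{ x₁, x₂, x₃ }
  (now 8)
Step 4 adds nothing — fixpoint reached.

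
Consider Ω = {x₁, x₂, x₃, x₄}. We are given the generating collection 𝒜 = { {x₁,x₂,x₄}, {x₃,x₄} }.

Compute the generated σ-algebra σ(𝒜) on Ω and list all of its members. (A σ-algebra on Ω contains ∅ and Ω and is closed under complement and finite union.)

σ(𝒜) (8 sets): { {}, {x₃}, {x₄}, {x₁,x₂}, {x₃,x₄}, {x₁,x₂,x₃}, {x₁,x₂,x₄}, Ω }

Trace:
Start: 𝒜 ∪ {∅, Ω} = { {}, {x₃,x₄}, {x₁,x₂,x₄}, Ω }.
Iteration 1: +2 →
  {x₃}  = {x₁,x₂,x₄}ᶜ
  {x₁,x₂}  = {x₃,x₄}ᶜ
Iteration 2: 1 new —
  {x₁,x₂,x₃}  = {x₃} ∪ {x₁,x₂}
Iteration 3. New:
  {x₄}  = {x₁,x₂,x₃}ᶜ
Iteration 4 adds nothing — fixpoint reached.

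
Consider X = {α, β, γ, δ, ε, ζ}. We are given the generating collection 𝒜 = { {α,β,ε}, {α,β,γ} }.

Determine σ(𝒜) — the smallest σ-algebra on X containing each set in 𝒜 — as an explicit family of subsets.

σ(𝒜) (16 sets): { {}, {γ}, {ε}, {α,β}, {γ,ε}, {δ,ζ}, {α,β,γ}, {α,β,ε}, {γ,δ,ζ}, {δ,ε,ζ}, {α,β,γ,ε}, {α,β,δ,ζ}, {γ,δ,ε,ζ}, {α,β,γ,δ,ζ}, {α,β,δ,ε,ζ}, X }

Working:
Begin from { {}, {α,β,γ}, {α,β,ε}, X } (that is, 𝒜 plus ∅ and X).
Iteration 1: 3 new —
  {γ,δ,ζ}  = ᶜ of {α,β,ε}
  {δ,ε,ζ}  = ᶜ of {α,β,γ}
  {α,β,γ,ε}  = {α,β,ε} ∪ {α,β,γ}
  (now 7)
Iteration 2: +4 →
  {δ,ζ}  = ᶜ of {α,β,γ,ε}
  {γ,δ,ε,ζ}  = {γ,δ,ζ} ∪ {δ,ε,ζ}
  {α,β,γ,δ,ζ}  = {α,β,γ} ∪ {γ,δ,ζ}
  {α,β,δ,ε,ζ}  = {α,β,ε} ∪ {δ,ε,ζ}
  (now 11)
Iteration 3: +3 →
  {γ}  = ᶜ of {α,β,δ,ε,ζ}
  {ε}  = ᶜ of {α,β,γ,δ,ζ}
  {α,β}  = ᶜ of {γ,δ,ε,ζ}
  (now 14)
Iteration 4. New:
  {γ,ε}  = {γ} ∪ {ε}
  {α,β,δ,ζ}  = {α,β} ∪ {δ,ζ}
  (now 16)
Iteration 5: stable.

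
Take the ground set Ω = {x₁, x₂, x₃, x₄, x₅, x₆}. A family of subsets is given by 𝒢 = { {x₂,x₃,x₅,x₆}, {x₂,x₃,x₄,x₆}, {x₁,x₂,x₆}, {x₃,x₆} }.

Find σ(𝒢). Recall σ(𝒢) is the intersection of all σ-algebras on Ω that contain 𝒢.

Answer: σ(𝒢) = { {}, {x₁}, {x₂}, {x₃}, {x₄}, {x₅}, {x₆}, {x₁,x₂}, {x₁,x₃}, {x₁,x₄}, {x₁,x₅}, {x₁,x₆}, {x₂,x₃}, {x₂,x₄}, {x₂,x₅}, {x₂,x₆}, {x₃,x₄}, {x₃,x₅}, {x₃,x₆}, {x₄,x₅}, {x₄,x₆}, {x₅,x₆}, {x₁,x₂,x₃}, {x₁,x₂,x₄}, {x₁,x₂,x₅}, {x₁,x₂,x₆}, {x₁,x₃,x₄}, {x₁,x₃,x₅}, {x₁,x₃,x₆}, {x₁,x₄,x₅}, {x₁,x₄,x₆}, {x₁,x₅,x₆}, {x₂,x₃,x₄}, {x₂,x₃,x₅}, {x₂,x₃,x₆}, {x₂,x₄,x₅}, {x₂,x₄,x₆}, {x₂,x₅,x₆}, {x₃,x₄,x₅}, {x₃,x₄,x₆}, {x₃,x₅,x₆}, {x₄,x₅,x₆}, {x₁,x₂,x₃,x₄}, {x₁,x₂,x₃,x₅}, {x₁,x₂,x₃,x₆}, {x₁,x₂,x₄,x₅}, {x₁,x₂,x₄,x₆}, {x₁,x₂,x₅,x₆}, {x₁,x₃,x₄,x₅}, {x₁,x₃,x₄,x₆}, {x₁,x₃,x₅,x₆}, {x₁,x₄,x₅,x₆}, {x₂,x₃,x₄,x₅}, {x₂,x₃,x₄,x₆}, {x₂,x₃,x₅,x₆}, {x₂,x₄,x₅,x₆}, {x₃,x₄,x₅,x₆}, {x₁,x₂,x₃,x₄,x₅}, {x₁,x₂,x₃,x₄,x₆}, {x₁,x₂,x₃,x₅,x₆}, {x₁,x₂,x₄,x₅,x₆}, {x₁,x₃,x₄,x₅,x₆}, {x₂,x₃,x₄,x₅,x₆}, Ω }

Trace:
Seed the family with 𝒢 together with ∅ and Ω: { {}, {x₃,x₆}, {x₁,x₂,x₆}, {x₂,x₃,x₄,x₆}, {x₂,x₃,x₅,x₆}, Ω }.
Step 1 (8 new):
  {x₁,x₄}  = ᶜ of {x₂,x₃,x₅,x₆}
  {x₁,x₅}  = ᶜ of {x₂,x₃,x₄,x₆}
  {x₃,x₄,x₅}  = ᶜ of {x₁,x₂,x₆}
  {x₁,x₂,x₃,x₆}  = {x₃,x₆} ∪ {x₁,x₂,x₆}
  {x₁,x₂,x₄,x₅}  = ᶜ of {x₃,x₆}
  {x₁,x₂,x₃,x₄,x₆}  = {x₂,x₃,x₄,x₆} ∪ {x₁,x₂,x₆}
  {x₁,x₂,x₃,x₅,x₆}  = {x₁,x₂,x₆} ∪ {x₂,x₃,x₅,x₆}
  {x₂,x₃,x₄,x₅,x₆}  = {x₂,x₃,x₄,x₆} ∪ {x₂,x₃,x₅,x₆}
  — 14 sets.
Step 2: +13 →
  {x₁}  = ᶜ of {x₂,x₃,x₄,x₅,x₆}
  {x₄}  = ᶜ of {x₁,x₂,x₃,x₅,x₆}
  {x₅}  = ᶜ of {x₁,x₂,x₃,x₄,x₆}
  {x₄,x₅}  = ᶜ of {x₁,x₂,x₃,x₆}
  {x₁,x₄,x₅}  = {x₁,x₄} ∪ {x₁,x₅}
  {x₁,x₂,x₄,x₆}  = {x₁,x₄} ∪ {x₁,x₂,x₆}
  {x₁,x₂,x₅,x₆}  = {x₁,x₅} ∪ {x₁,x₂,x₆}
  {x₁,x₃,x₄,x₅}  = {x₃,x₄,x₅} ∪ {x₁,x₄}
  {x₁,x₃,x₄,x₆}  = {x₁,x₄} ∪ {x₃,x₆}
  {x₁,x₃,x₅,x₆}  = {x₃,x₆} ∪ {x₁,x₅}
  {x₃,x₄,x₅,x₆}  = {x₃,x₄,x₅} ∪ {x₃,x₆}
  {x₁,x₂,x₃,x₄,x₅}  = {x₃,x₄,x₅} ∪ {x₁,x₂,x₄,x₅}
  {x₁,x₂,x₄,x₅,x₆}  = {x₁,x₂,x₄,x₅} ∪ {x₁,x₂,x₆}
  — 27 sets.
Step 3: 13 new —
  {x₃}  = ᶜ of {x₁,x₂,x₄,x₅,x₆}
  {x₆}  = ᶜ of {x₁,x₂,x₃,x₄,x₅}
  {x₁,x₂}  = ᶜ of {x₃,x₄,x₅,x₆}
  {x₂,x₄}  = ᶜ of {x₁,x₃,x₅,x₆}
  {x₂,x₅}  = ᶜ of {x₁,x₃,x₄,x₆}
  {x₂,x₆}  = ᶜ of {x₁,x₃,x₄,x₅}
  {x₃,x₄}  = ᶜ of {x₁,x₂,x₅,x₆}
  {x₃,x₅}  = ᶜ of {x₁,x₂,x₄,x₆}
  {x₁,x₃,x₆}  = {x₃,x₆} ∪ {x₁}
  {x₂,x₃,x₆}  = ᶜ of {x₁,x₄,x₅}
  {x₃,x₄,x₆}  = {x₃,x₆} ∪ {x₄}
  {x₃,x₅,x₆}  = {x₅} ∪ {x₃,x₆}
  {x₁,x₃,x₄,x₅,x₆}  = {x₃,x₄,x₅} ∪ {x₁,x₃,x₄,x₆}
  — 40 sets.
Step 4: 23 new —
  {x₂}  = ᶜ of {x₁,x₃,x₄,x₅,x₆}
  {x₁,x₃}  = {x₃} ∪ {x₁}
  {x₁,x₆}  = {x₁} ∪ {x₆}
  {x₄,x₆}  = {x₄} ∪ {x₆}
  {x₅,x₆}  = {x₆} ∪ {x₅}
  {x₁,x₂,x₃}  = {x₁,x₂} ∪ {x₃}
  {x₁,x₂,x₄}  = ᶜ of {x₃,x₅,x₆}
  {x₁,x₂,x₅}  = ᶜ of {x₃,x₄,x₆}
  {x₁,x₃,x₄}  = {x₃,x₄} ∪ {x₁}
  {x₁,x₃,x₅}  = {x₃,x₅} ∪ {x₁}
  {x₁,x₄,x₆}  = {x₁,x₄} ∪ {x₆}
  {x₁,x₅,x₆}  = {x₁,x₅} ∪ {x₆}
  {x₂,x₃,x₄}  = {x₃,x₄} ∪ {x₂,x₄}
  {x₂,x₃,x₅}  = {x₃,x₅} ∪ {x₂,x₅}
  {x₂,x₄,x₅}  = ᶜ of {x₁,x₃,x₆}
  {x₂,x₄,x₆}  = {x₂,x₆} ∪ {x₄}
  {x₂,x₅,x₆}  = {x₂,x₆} ∪ {x₂,x₅}
  {x₄,x₅,x₆}  = {x₄,x₅} ∪ {x₆}
  {x₁,x₂,x₃,x₄}  = {x₃,x₄} ∪ {x₁,x₂}
  {x₁,x₂,x₃,x₅}  = {x₃,x₅} ∪ {x₁,x₂}
  {x₁,x₄,x₅,x₆}  = {x₁,x₄,x₅} ∪ {x₆}
  {x₂,x₃,x₄,x₅}  = {x₃,x₄} ∪ {x₂,x₅}
  {x₂,x₄,x₅,x₆}  = {x₄,x₅} ∪ {x₂,x₆}
  — 63 sets.
Step 5: +1 →
  {x₂,x₃}  = ᶜ of {x₁,x₄,x₅,x₆}
  — 64 sets.
Step 6: already closed under ᶜ and ∪.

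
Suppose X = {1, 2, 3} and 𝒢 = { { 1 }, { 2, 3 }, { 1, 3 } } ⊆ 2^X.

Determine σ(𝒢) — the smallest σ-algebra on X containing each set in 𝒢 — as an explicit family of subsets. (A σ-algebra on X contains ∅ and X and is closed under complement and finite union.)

|σ(𝒢)| = 8.  σ(𝒢) = { {  }, { 1 }, { 2 }, { 3 }, { 1, 2 }, { 1, 3 }, { 2, 3 }, X }

Working:
Take S₀ = 𝒢 ∪ {∅, X} = { {  }, { 1 }, { 1, 3 }, { 2, 3 }, X }.
Iteration 1 adds 1:
  { 2 }  = ᶜ of { 1, 3 }
  (now 6)
Iteration 2. New:
  { 1, 2 }  = { 2 } ∪ { 1 }
  (now 7)
Iteration 3 adds 1:
  { 3 }  = ᶜ of { 1, 2 }
  (now 8)
After Iteration 4 the family is unchanged; done.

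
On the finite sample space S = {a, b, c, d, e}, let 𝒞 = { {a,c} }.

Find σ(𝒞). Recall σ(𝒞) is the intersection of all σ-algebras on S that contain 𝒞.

σ(𝒞) = { {}, {a,c}, {b,d,e}, S }

Check:
Seed the family with 𝒞 together with ∅ and S: { {}, {a,c}, S }.
Round 1: 1 new —
  {b,d,e}  = S∖{a,c}
  |family| = 4
Round 2 adds nothing — fixpoint reached.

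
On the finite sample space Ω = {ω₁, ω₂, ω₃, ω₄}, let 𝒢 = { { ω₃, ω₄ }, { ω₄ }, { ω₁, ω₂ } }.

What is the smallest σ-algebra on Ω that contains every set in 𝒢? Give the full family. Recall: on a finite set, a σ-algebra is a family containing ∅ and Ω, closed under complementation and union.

Answer: σ(𝒢) = { {  }, { ω₃ }, { ω₄ }, { ω₁, ω₂ }, { ω₃, ω₄ }, { ω₁, ω₂, ω₃ }, { ω₁, ω₂, ω₄ }, Ω }

Working:
Initial family (5 sets): { {  }, { ω₄ }, { ω₁, ω₂ }, { ω₃, ω₄ }, Ω }.
Step 1 adds 2:
  { ω₁, ω₂, ω₃ }  = { ω₄ }ᶜ
  { ω₁, ω₂, ω₄ }  = { ω₁, ω₂ } ∪ { ω₄ }
  [7 total]
Step 2 (1 new):
  { ω₃ }  = { ω₁, ω₂, ω₄ }ᶜ
  [8 total]
After Step 3 the family is unchanged; done.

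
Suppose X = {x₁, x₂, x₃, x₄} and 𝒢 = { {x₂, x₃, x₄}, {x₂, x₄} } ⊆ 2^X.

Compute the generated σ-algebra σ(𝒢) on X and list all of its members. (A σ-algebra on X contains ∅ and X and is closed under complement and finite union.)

σ(𝒢) (8 sets): { {}, {x₁}, {x₃}, {x₁, x₃}, {x₂, x₄}, {x₁, x₂, x₄}, {x₂, x₃, x₄}, X }

Check:
Seed the family with 𝒢 together with ∅ and X: { {}, {x₂, x₄}, {x₂, x₃, x₄}, X }.
Step 1 adds 2:
  {x₁}  = complement {x₂, x₃, x₄}
  {x₁, x₃}  = complement {x₂, x₄}
  [6 total]
Step 2 adds 1:
  {x₁, x₂, x₄}  = {x₂, x₄} ∪ {x₁}
  [7 total]
Step 3: +1 →
  {x₃}  = complement {x₁, x₂, x₄}
  [8 total]
Step 4: no new sets; the family is a σ-algebra.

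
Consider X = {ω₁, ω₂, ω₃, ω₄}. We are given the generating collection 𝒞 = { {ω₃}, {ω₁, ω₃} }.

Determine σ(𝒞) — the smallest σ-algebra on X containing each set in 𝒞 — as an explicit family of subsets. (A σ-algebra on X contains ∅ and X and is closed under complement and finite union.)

Start: 𝒞 ∪ {∅, X} = { {}, {ω₃}, {ω₁, ω₃}, X }.
Round 1: +2 →
  {ω₂, ω₄}  = X∖{ω₁, ω₃}
  {ω₁, ω₂, ω₄}  = X∖{ω₃}
  [6 total]
Round 2. New:
  {ω₂, ω₃, ω₄}  = {ω₃} ∪ {ω₂, ω₄}
  [7 total]
Round 3: +1 →
  {ω₁}  = X∖{ω₂, ω₃, ω₄}
  [8 total]
Round 4 adds nothing — fixpoint reached.

Therefore σ(𝒞) = { {}, {ω₁}, {ω₃}, {ω₁, ω₃}, {ω₂, ω₄}, {ω₁, ω₂, ω₄}, {ω₂, ω₃, ω₄}, X } (|σ(𝒞)| = 8).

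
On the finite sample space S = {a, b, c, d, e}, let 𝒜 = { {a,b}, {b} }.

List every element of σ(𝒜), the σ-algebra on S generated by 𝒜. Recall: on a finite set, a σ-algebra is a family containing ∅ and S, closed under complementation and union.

Take S₀ = 𝒜 ∪ {∅, S} = { {}, {b}, {a,b}, S }.
Step 1 (2 new):
  {c,d,e}  = complement {a,b}
  {a,c,d,e}  = complement {b}
  (now 6)
Step 2 (1 new):
  {b,c,d,e}  = {c,d,e} ∪ {b}
  (now 7)
Step 3 adds 1:
  {a}  = complement {b,c,d,e}
  (now 8)
Step 4: already closed under ᶜ and ∪.

σ(𝒜) = { {}, {a}, {b}, {a,b}, {c,d,e}, {a,c,d,e}, {b,c,d,e}, S }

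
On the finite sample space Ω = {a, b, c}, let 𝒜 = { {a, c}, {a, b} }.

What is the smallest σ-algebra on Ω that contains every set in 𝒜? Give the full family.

|σ(𝒜)| = 8.  σ(𝒜) = { ∅, {a}, {b}, {c}, {a, b}, {a, c}, {b, c}, Ω }

Check:
Begin from { ∅, {a, b}, {a, c}, Ω } (that is, 𝒜 plus ∅ and Ω).
Step 1: +2 →
  {b}  = {a, c}ᶜ
  {c}  = {a, b}ᶜ
Step 2 (1 new):
  {b, c}  = {c} ∪ {b}
Step 3 adds 1:
  {a}  = {b, c}ᶜ
Step 4 adds nothing — fixpoint reached.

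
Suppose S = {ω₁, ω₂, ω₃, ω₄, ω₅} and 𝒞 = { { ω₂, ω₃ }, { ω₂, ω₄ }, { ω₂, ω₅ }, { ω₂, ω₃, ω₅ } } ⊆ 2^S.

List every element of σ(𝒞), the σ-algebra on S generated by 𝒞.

Answer: σ(𝒞) = { {}, { ω₁ }, { ω₂ }, { ω₃ }, { ω₄ }, { ω₅ }, { ω₁, ω₂ }, { ω₁, ω₃ }, { ω₁, ω₄ }, { ω₁, ω₅ }, { ω₂, ω₃ }, { ω₂, ω₄ }, { ω₂, ω₅ }, { ω₃, ω₄ }, { ω₃, ω₅ }, { ω₄, ω₅ }, { ω₁, ω₂, ω₃ }, { ω₁, ω₂, ω₄ }, { ω₁, ω₂, ω₅ }, { ω₁, ω₃, ω₄ }, { ω₁, ω₃, ω₅ }, { ω₁, ω₄, ω₅ }, { ω₂, ω₃, ω₄ }, { ω₂, ω₃, ω₅ }, { ω₂, ω₄, ω₅ }, { ω₃, ω₄, ω₅ }, { ω₁, ω₂, ω₃, ω₄ }, { ω₁, ω₂, ω₃, ω₅ }, { ω₁, ω₂, ω₄, ω₅ }, { ω₁, ω₃, ω₄, ω₅ }, { ω₂, ω₃, ω₄, ω₅ }, S }

Derivation:
Begin from { {}, { ω₂, ω₃ }, { ω₂, ω₄ }, { ω₂, ω₅ }, { ω₂, ω₃, ω₅ }, S } (that is, 𝒞 plus ∅ and S).
Round 1 adds 7:
  { ω₁, ω₄ }  = { ω₂, ω₃, ω₅ }ᶜ
  { ω₁, ω₃, ω₄ }  = { ω₂, ω₅ }ᶜ
  { ω₁, ω₃, ω₅ }  = { ω₂, ω₄ }ᶜ
  { ω₁, ω₄, ω₅ }  = { ω₂, ω₃ }ᶜ
  { ω₂, ω₃, ω₄ }  = { ω₂, ω₃ } ∪ { ω₂, ω₄ }
  { ω₂, ω₄, ω₅ }  = { ω₂, ω₅ } ∪ { ω₂, ω₄ }
  { ω₂, ω₃, ω₄, ω₅ }  = { ω₂, ω₃, ω₅ } ∪ { ω₂, ω₄ }
  |family| = 13
Round 2 (8 new):
  { ω₁ }  = { ω₂, ω₃, ω₄, ω₅ }ᶜ
  { ω₁, ω₃ }  = { ω₂, ω₄, ω₅ }ᶜ
  { ω₁, ω₅ }  = { ω₂, ω₃, ω₄ }ᶜ
  { ω₁, ω₂, ω₄ }  = { ω₁, ω₄ } ∪ { ω₂, ω₄ }
  { ω₁, ω₂, ω₃, ω₄ }  = { ω₂, ω₃, ω₄ } ∪ { ω₁, ω₃, ω₄ }
  { ω₁, ω₂, ω₃, ω₅ }  = { ω₂, ω₅ } ∪ { ω₁, ω₃, ω₅ }
  { ω₁, ω₂, ω₄, ω₅ }  = { ω₁, ω₄, ω₅ } ∪ { ω₂, ω₅ }
  { ω₁, ω₃, ω₄, ω₅ }  = { ω₁, ω₄, ω₅ } ∪ { ω₁, ω₃, ω₅ }
  |family| = 21
Round 3. New:
  { ω₂ }  = { ω₁, ω₃, ω₄, ω₅ }ᶜ
  { ω₃ }  = { ω₁, ω₂, ω₄, ω₅ }ᶜ
  { ω₄ }  = { ω₁, ω₂, ω₃, ω₅ }ᶜ
  { ω₅ }  = { ω₁, ω₂, ω₃, ω₄ }ᶜ
  { ω₃, ω₅ }  = { ω₁, ω₂, ω₄ }ᶜ
  { ω₁, ω₂, ω₃ }  = { ω₁, ω₃ } ∪ { ω₂, ω₃ }
  { ω₁, ω₂, ω₅ }  = { ω₂, ω₅ } ∪ { ω₁, ω₅ }
  |family| = 28
Round 4. New:
  { ω₁, ω₂ }  = { ω₂ } ∪ { ω₁ }
  { ω₃, ω₄ }  = { ω₁, ω₂, ω₅ }ᶜ
  { ω₄, ω₅ }  = { ω₁, ω₂, ω₃ }ᶜ
  { ω₃, ω₄, ω₅ }  = { ω₄ } ∪ { ω₃, ω₅ }
  |family| = 32
After Round 5 the family is unchanged; done.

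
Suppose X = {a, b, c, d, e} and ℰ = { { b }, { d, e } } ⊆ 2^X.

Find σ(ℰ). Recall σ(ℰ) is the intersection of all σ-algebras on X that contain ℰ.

Start: ℰ ∪ {∅, X} = { {  }, { b }, { d, e }, X }.
Step 1. New:
  { a, b, c }  = ᶜ of { d, e }
  { b, d, e }  = { b } ∪ { d, e }
  { a, c, d, e }  = ᶜ of { b }
  (now 7)
Step 2. New:
  { a, c }  = ᶜ of { b, d, e }
  (now 8)
Step 3: stable.

σ(ℰ) = { {  }, { b }, { a, c }, { d, e }, { a, b, c }, { b, d, e }, { a, c, d, e }, X }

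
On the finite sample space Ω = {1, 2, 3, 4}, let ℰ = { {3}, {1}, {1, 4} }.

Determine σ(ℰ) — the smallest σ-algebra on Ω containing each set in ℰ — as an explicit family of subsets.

Take S₀ = ℰ ∪ {∅, Ω} = { {}, {1}, {3}, {1, 4}, Ω }.
Pass 1 adds 5:
  {1, 3}  = {3} ∪ {1}
  {2, 3}  = Ω∖{1, 4}
  {1, 2, 4}  = Ω∖{3}
  {1, 3, 4}  = {3} ∪ {1, 4}
  {2, 3, 4}  = Ω∖{1}
Pass 2: +3 →
  {2}  = Ω∖{1, 3, 4}
  {2, 4}  = Ω∖{1, 3}
  {1, 2, 3}  = {2, 3} ∪ {1, 3}
Pass 3: +2 →
  {4}  = Ω∖{1, 2, 3}
  {1, 2}  = {2} ∪ {1}
Pass 4: 1 new —
  {3, 4}  = Ω∖{1, 2}
After Pass 5 the family is unchanged; done.

Therefore σ(ℰ) = { {}, {1}, {2}, {3}, {4}, {1, 2}, {1, 3}, {1, 4}, {2, 3}, {2, 4}, {3, 4}, {1, 2, 3}, {1, 2, 4}, {1, 3, 4}, {2, 3, 4}, Ω } (|σ(ℰ)| = 16).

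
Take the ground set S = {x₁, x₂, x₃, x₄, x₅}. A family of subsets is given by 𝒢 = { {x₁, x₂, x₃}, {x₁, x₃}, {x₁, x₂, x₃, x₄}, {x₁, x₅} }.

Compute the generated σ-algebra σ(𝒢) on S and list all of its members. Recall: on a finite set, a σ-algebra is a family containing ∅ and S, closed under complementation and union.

Begin from { ∅, {x₁, x₃}, {x₁, x₅}, {x₁, x₂, x₃}, {x₁, x₂, x₃, x₄}, S } (that is, 𝒢 plus ∅ and S).
Round 1. New:
  {x₅}  = S∖{x₁, x₂, x₃, x₄}
  {x₄, x₅}  = S∖{x₁, x₂, x₃}
  {x₁, x₃, x₅}  = {x₁, x₃} ∪ {x₁, x₅}
  {x₂, x₃, x₄}  = S∖{x₁, x₅}
  {x₂, x₄, x₅}  = S∖{x₁, x₃}
  {x₁, x₂, x₃, x₅}  = {x₁, x₂, x₃} ∪ {x₁, x₅}
  — 12 sets.
Round 2 (6 new):
  {x₄}  = S∖{x₁, x₂, x₃, x₅}
  {x₂, x₄}  = S∖{x₁, x₃, x₅}
  {x₁, x₄, x₅}  = {x₄, x₅} ∪ {x₁, x₅}
  {x₁, x₂, x₄, x₅}  = {x₁, x₅} ∪ {x₂, x₄, x₅}
  {x₁, x₃, x₄, x₅}  = {x₁, x₃, x₅} ∪ {x₄, x₅}
  {x₂, x₃, x₄, x₅}  = {x₂, x₃, x₄} ∪ {x₅}
  — 18 sets.
Round 3 adds 5:
  {x₁}  = S∖{x₂, x₃, x₄, x₅}
  {x₂}  = S∖{x₁, x₃, x₄, x₅}
  {x₃}  = S∖{x₁, x₂, x₄, x₅}
  {x₂, x₃}  = S∖{x₁, x₄, x₅}
  {x₁, x₃, x₄}  = {x₁, x₃} ∪ {x₄}
  — 23 sets.
Round 4: 9 new —
  {x₁, x₂}  = {x₂} ∪ {x₁}
  {x₁, x₄}  = {x₄} ∪ {x₁}
  {x₂, x₅}  = S∖{x₁, x₃, x₄}
  {x₃, x₄}  = {x₃} ∪ {x₄}
  {x₃, x₅}  = {x₅} ∪ {x₃}
  {x₁, x₂, x₄}  = {x₂, x₄} ∪ {x₁}
  {x₁, x₂, x₅}  = {x₂} ∪ {x₁, x₅}
  {x₂, x₃, x₅}  = {x₅} ∪ {x₂, x₃}
  {x₃, x₄, x₅}  = {x₄, x₅} ∪ {x₃}
  — 32 sets.
Round 5: no new sets; the family is a σ-algebra.

|σ(𝒢)| = 32.  σ(𝒢) = { ∅, {x₁}, {x₂}, {x₃}, {x₄}, {x₅}, {x₁, x₂}, {x₁, x₃}, {x₁, x₄}, {x₁, x₅}, {x₂, x₃}, {x₂, x₄}, {x₂, x₅}, {x₃, x₄}, {x₃, x₅}, {x₄, x₅}, {x₁, x₂, x₃}, {x₁, x₂, x₄}, {x₁, x₂, x₅}, {x₁, x₃, x₄}, {x₁, x₃, x₅}, {x₁, x₄, x₅}, {x₂, x₃, x₄}, {x₂, x₃, x₅}, {x₂, x₄, x₅}, {x₃, x₄, x₅}, {x₁, x₂, x₃, x₄}, {x₁, x₂, x₃, x₅}, {x₁, x₂, x₄, x₅}, {x₁, x₃, x₄, x₅}, {x₂, x₃, x₄, x₅}, S }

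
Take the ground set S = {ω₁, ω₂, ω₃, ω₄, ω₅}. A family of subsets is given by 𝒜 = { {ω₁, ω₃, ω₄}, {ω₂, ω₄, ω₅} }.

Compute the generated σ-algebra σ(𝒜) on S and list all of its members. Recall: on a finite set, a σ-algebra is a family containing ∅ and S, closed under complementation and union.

|σ(𝒜)| = 8.  σ(𝒜) = { {}, {ω₄}, {ω₁, ω₃}, {ω₂, ω₅}, {ω₁, ω₃, ω₄}, {ω₂, ω₄, ω₅}, {ω₁, ω₂, ω₃, ω₅}, S }

Derivation:
Initial family (4 sets): { {}, {ω₁, ω₃, ω₄}, {ω₂, ω₄, ω₅}, S }.
Pass 1 (2 new):
  {ω₁, ω₃}  = ᶜ of {ω₂, ω₄, ω₅}
  {ω₂, ω₅}  = ᶜ of {ω₁, ω₃, ω₄}
Pass 2. New:
  {ω₁, ω₂, ω₃, ω₅}  = {ω₂, ω₅} ∪ {ω₁, ω₃}
Pass 3 adds 1:
  {ω₄}  = ᶜ of {ω₁, ω₂, ω₃, ω₅}
Pass 4: no new sets; the family is a σ-algebra.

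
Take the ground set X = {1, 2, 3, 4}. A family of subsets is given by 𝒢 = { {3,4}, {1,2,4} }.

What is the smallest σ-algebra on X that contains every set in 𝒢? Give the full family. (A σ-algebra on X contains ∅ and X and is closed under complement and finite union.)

σ(𝒢) = { ∅, {3}, {4}, {1,2}, {3,4}, {1,2,3}, {1,2,4}, X }

Trace:
Begin from { ∅, {3,4}, {1,2,4}, X } (that is, 𝒢 plus ∅ and X).
Step 1 (2 new):
  {3}  = {1,2,4}ᶜ
  {1,2}  = {3,4}ᶜ
  (now 6)
Step 2 (1 new):
  {1,2,3}  = {3} ∪ {1,2}
  (now 7)
Step 3: +1 →
  {4}  = {1,2,3}ᶜ
  (now 8)
Step 4: no new sets; the family is a σ-algebra.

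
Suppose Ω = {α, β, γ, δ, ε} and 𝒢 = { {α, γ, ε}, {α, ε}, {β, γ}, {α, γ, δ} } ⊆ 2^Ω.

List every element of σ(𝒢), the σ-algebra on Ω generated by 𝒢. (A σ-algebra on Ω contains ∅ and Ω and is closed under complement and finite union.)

σ(𝒢) (32 sets): { {}, {α}, {β}, {γ}, {δ}, {ε}, {α, β}, {α, γ}, {α, δ}, {α, ε}, {β, γ}, {β, δ}, {β, ε}, {γ, δ}, {γ, ε}, {δ, ε}, {α, β, γ}, {α, β, δ}, {α, β, ε}, {α, γ, δ}, {α, γ, ε}, {α, δ, ε}, {β, γ, δ}, {β, γ, ε}, {β, δ, ε}, {γ, δ, ε}, {α, β, γ, δ}, {α, β, γ, ε}, {α, β, δ, ε}, {α, γ, δ, ε}, {β, γ, δ, ε}, Ω }

Trace:
Start: 𝒢 ∪ {∅, Ω} = { {}, {α, ε}, {β, γ}, {α, γ, δ}, {α, γ, ε}, Ω }.
Round 1: +7 →
  {β, δ}  = complement {α, γ, ε}
  {β, ε}  = complement {α, γ, δ}
  {α, δ, ε}  = complement {β, γ}
  {β, γ, δ}  = complement {α, ε}
  {α, β, γ, δ}  = {α, γ, δ} ∪ {β, γ}
  {α, β, γ, ε}  = {β, γ} ∪ {α, ε}
  {α, γ, δ, ε}  = {α, γ, δ} ∪ {α, ε}
  (now 13)
Round 2. New:
  {β}  = complement {α, γ, δ, ε}
  {δ}  = complement {α, β, γ, ε}
  {ε}  = complement {α, β, γ, δ}
  {α, β, ε}  = {β, ε} ∪ {α, ε}
  {β, γ, ε}  = {β, ε} ∪ {β, γ}
  {β, δ, ε}  = {β, ε} ∪ {β, δ}
  {α, β, δ, ε}  = {α, δ, ε} ∪ {β, ε}
  {β, γ, δ, ε}  = {β, ε} ∪ {β, γ, δ}
  (now 21)
Round 3: 6 new —
  {α}  = complement {β, γ, δ, ε}
  {γ}  = complement {α, β, δ, ε}
  {α, γ}  = complement {β, δ, ε}
  {α, δ}  = complement {β, γ, ε}
  {γ, δ}  = complement {α, β, ε}
  {δ, ε}  = {ε} ∪ {δ}
  (now 27)
Round 4: 5 new —
  {α, β}  = {β} ∪ {α}
  {γ, ε}  = {ε} ∪ {γ}
  {α, β, γ}  = complement {δ, ε}
  {α, β, δ}  = {β} ∪ {α, δ}
  {γ, δ, ε}  = {γ, δ} ∪ {ε}
  (now 32)
Round 5 adds nothing — fixpoint reached.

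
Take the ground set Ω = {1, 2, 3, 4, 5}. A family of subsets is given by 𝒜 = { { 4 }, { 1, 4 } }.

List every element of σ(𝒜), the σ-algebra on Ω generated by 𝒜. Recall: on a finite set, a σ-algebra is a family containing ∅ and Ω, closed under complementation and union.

σ(𝒜) = { {  }, { 1 }, { 4 }, { 1, 4 }, { 2, 3, 5 }, { 1, 2, 3, 5 }, { 2, 3, 4, 5 }, Ω }

Trace:
Start: 𝒜 ∪ {∅, Ω} = { {  }, { 4 }, { 1, 4 }, Ω }.
Iteration 1. New:
  { 2, 3, 5 }  = { 1, 4 }ᶜ
  { 1, 2, 3, 5 }  = { 4 }ᶜ
  (now 6)
Iteration 2. New:
  { 2, 3, 4, 5 }  = { 2, 3, 5 } ∪ { 4 }
  (now 7)
Iteration 3 adds 1:
  { 1 }  = { 2, 3, 4, 5 }ᶜ
  (now 8)
Iteration 4: closed — nothing new.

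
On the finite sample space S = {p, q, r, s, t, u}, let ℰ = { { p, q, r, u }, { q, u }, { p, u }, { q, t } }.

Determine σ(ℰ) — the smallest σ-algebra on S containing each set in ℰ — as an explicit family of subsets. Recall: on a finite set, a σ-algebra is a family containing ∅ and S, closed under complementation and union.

Start: ℰ ∪ {∅, S} = { {  }, { p, u }, { q, t }, { q, u }, { p, q, r, u }, S }.
Round 1 adds 8:
  { s, t }  = { p, q, r, u }ᶜ
  { p, q, u }  = { p, u } ∪ { q, u }
  { q, t, u }  = { q, t } ∪ { q, u }
  { p, q, t, u }  = { q, t } ∪ { p, u }
  { p, r, s, t }  = { q, u }ᶜ
  { p, r, s, u }  = { q, t }ᶜ
  { q, r, s, t }  = { p, u }ᶜ
  { p, q, r, t, u }  = { q, t } ∪ { p, q, r, u }
  [14 total]
Round 2: 12 new —
  { s }  = { p, q, r, t, u }ᶜ
  { r, s }  = { p, q, t, u }ᶜ
  { p, r, s }  = { q, t, u }ᶜ
  { q, s, t }  = { q, t } ∪ { s, t }
  { r, s, t }  = { p, q, u }ᶜ
  { p, s, t, u }  = { p, u } ∪ { s, t }
  { q, s, t, u }  = { q, u } ∪ { s, t }
  { p, q, r, s, t }  = { q, t } ∪ { p, r, s, t }
  { p, q, r, s, u }  = { q, u } ∪ { p, r, s, u }
  { p, q, s, t, u }  = { s, t } ∪ { p, q, u }
  { p, r, s, t, u }  = { p, u } ∪ { p, r, s, t }
  { q, r, s, t, u }  = { q, u } ∪ { q, r, s, t }
  [26 total]
Round 3 adds 12:
  { p }  = { q, r, s, t, u }ᶜ
  { q }  = { p, r, s, t, u }ᶜ
  { r }  = { p, q, s, t, u }ᶜ
  { t }  = { p, q, r, s, u }ᶜ
  { u }  = { p, q, r, s, t }ᶜ
  { p, r }  = { q, s, t, u }ᶜ
  { q, r }  = { p, s, t, u }ᶜ
  { p, r, u }  = { q, s, t }ᶜ
  { p, s, u }  = { p, u } ∪ { s }
  { q, s, u }  = { q, u } ∪ { s }
  { p, q, s, u }  = { s } ∪ { p, q, u }
  { q, r, s, u }  = { r, s } ∪ { q, u }
  [38 total]
Round 4 (24 new):
  { p, q }  = { q } ∪ { p }
  { p, s }  = { s } ∪ { p }
  { p, t }  = { q, r, s, u }ᶜ
  { q, s }  = { q } ∪ { s }
  { r, t }  = { p, q, s, u }ᶜ
  { r, u }  = { r } ∪ { u }
  { s, u }  = { s } ∪ { u }
  { t, u }  = { u } ∪ { t }
  { p, q, r }  = { q } ∪ { p, r }
  { p, q, t }  = { p } ∪ { q, t }
  { p, r, t }  = { q, s, u }ᶜ
  { p, s, t }  = { s, t } ∪ { p }
  { p, t, u }  = { p, u } ∪ { t }
  { q, r, s }  = { r, s } ∪ { q }
  { q, r, t }  = { p, s, u }ᶜ
  { q, r, u }  = { q, u } ∪ { r }
  { r, s, u }  = { r, s } ∪ { u }
  { s, t, u }  = { s, t } ∪ { u }
  { p, q, r, s }  = { q } ∪ { p, r, s }
  { p, q, r, t }  = { p, r } ∪ { q, t }
  { p, q, s, t }  = { q, s, t } ∪ { p }
  { p, r, t, u }  = { p, r, u } ∪ { t }
  { q, r, t, u }  = { r } ∪ { q, t, u }
  { r, s, t, u }  = { r, s, t } ∪ { u }
  [62 total]
Round 5 adds 2:
  { p, q, s }  = { q } ∪ { p, s }
  { r, t, u }  = { t, u } ∪ { r, t }
  [64 total]
Round 6: stable.

Hence σ(ℰ) has 64 members: { {  }, { p }, { q }, { r }, { s }, { t }, { u }, { p, q }, { p, r }, { p, s }, { p, t }, { p, u }, { q, r }, { q, s }, { q, t }, { q, u }, { r, s }, { r, t }, { r, u }, { s, t }, { s, u }, { t, u }, { p, q, r }, { p, q, s }, { p, q, t }, { p, q, u }, { p, r, s }, { p, r, t }, { p, r, u }, { p, s, t }, { p, s, u }, { p, t, u }, { q, r, s }, { q, r, t }, { q, r, u }, { q, s, t }, { q, s, u }, { q, t, u }, { r, s, t }, { r, s, u }, { r, t, u }, { s, t, u }, { p, q, r, s }, { p, q, r, t }, { p, q, r, u }, { p, q, s, t }, { p, q, s, u }, { p, q, t, u }, { p, r, s, t }, { p, r, s, u }, { p, r, t, u }, { p, s, t, u }, { q, r, s, t }, { q, r, s, u }, { q, r, t, u }, { q, s, t, u }, { r, s, t, u }, { p, q, r, s, t }, { p, q, r, s, u }, { p, q, r, t, u }, { p, q, s, t, u }, { p, r, s, t, u }, { q, r, s, t, u }, S }.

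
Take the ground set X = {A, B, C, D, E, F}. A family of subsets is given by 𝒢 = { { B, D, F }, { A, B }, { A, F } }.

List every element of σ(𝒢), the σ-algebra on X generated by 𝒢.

Seed the family with 𝒢 together with ∅ and X: { {}, { A, B }, { A, F }, { B, D, F }, X }.
Iteration 1. New:
  { A, B, F }  = { A, B } ∪ { A, F }
  { A, C, E }  = ᶜ of { B, D, F }
  { A, B, D, F }  = { B, D, F } ∪ { A, B }
  { B, C, D, E }  = ᶜ of { A, F }
  { C, D, E, F }  = ᶜ of { A, B }
  [10 total]
Iteration 2: +8 →
  { C, E }  = ᶜ of { A, B, D, F }
  { C, D, E }  = ᶜ of { A, B, F }
  { A, B, C, E }  = { A, B } ∪ { A, C, E }
  { A, C, E, F }  = { A, F } ∪ { A, C, E }
  { A, B, C, D, E }  = { A, B } ∪ { B, C, D, E }
  { A, B, C, E, F }  = { A, C, E } ∪ { A, B, F }
  { A, C, D, E, F }  = { C, D, E, F } ∪ { A, F }
  { B, C, D, E, F }  = { B, D, F } ∪ { C, D, E, F }
  [18 total]
Iteration 3 (7 new):
  { A }  = ᶜ of { B, C, D, E, F }
  { B }  = ᶜ of { A, C, D, E, F }
  { D }  = ᶜ of { A, B, C, E, F }
  { F }  = ᶜ of { A, B, C, D, E }
  { B, D }  = ᶜ of { A, C, E, F }
  { D, F }  = ᶜ of { A, B, C, E }
  { A, C, D, E }  = { C, D, E } ∪ { A, C, E }
  [25 total]
Iteration 4: 6 new —
  { A, D }  = { A } ∪ { D }
  { B, F }  = ᶜ of { A, C, D, E }
  { A, B, D }  = { A, B } ∪ { D }
  { A, D, F }  = { A } ∪ { D, F }
  { B, C, E }  = { B } ∪ { C, E }
  { C, E, F }  = { F } ∪ { C, E }
  [31 total]
Iteration 5 (1 new):
  { B, C, E, F }  = ᶜ of { A, D }
  [32 total]
Iteration 6: closed — nothing new.

σ(𝒢) = { {}, { A }, { B }, { D }, { F }, { A, B }, { A, D }, { A, F }, { B, D }, { B, F }, { C, E }, { D, F }, { A, B, D }, { A, B, F }, { A, C, E }, { A, D, F }, { B, C, E }, { B, D, F }, { C, D, E }, { C, E, F }, { A, B, C, E }, { A, B, D, F }, { A, C, D, E }, { A, C, E, F }, { B, C, D, E }, { B, C, E, F }, { C, D, E, F }, { A, B, C, D, E }, { A, B, C, E, F }, { A, C, D, E, F }, { B, C, D, E, F }, X }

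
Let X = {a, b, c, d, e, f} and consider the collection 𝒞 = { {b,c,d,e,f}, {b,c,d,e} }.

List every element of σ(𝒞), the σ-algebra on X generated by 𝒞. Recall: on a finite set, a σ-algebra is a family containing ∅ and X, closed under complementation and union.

Take S₀ = 𝒞 ∪ {∅, X} = { {}, {b,c,d,e}, {b,c,d,e,f}, X }.
Round 1: +2 →
  {a}  = complement {b,c,d,e,f}
  {a,f}  = complement {b,c,d,e}
Round 2: +1 →
  {a,b,c,d,e}  = {b,c,d,e} ∪ {a}
Round 3 (1 new):
  {f}  = complement {a,b,c,d,e}
Round 4: already closed under ᶜ and ∪.

Hence σ(𝒞) has 8 members: { {}, {a}, {f}, {a,f}, {b,c,d,e}, {a,b,c,d,e}, {b,c,d,e,f}, X }.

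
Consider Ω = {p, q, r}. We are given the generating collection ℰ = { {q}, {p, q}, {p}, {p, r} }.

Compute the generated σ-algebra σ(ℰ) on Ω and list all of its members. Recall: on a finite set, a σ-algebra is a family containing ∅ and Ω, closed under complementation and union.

Initial family (6 sets): { ∅, {p}, {q}, {p, q}, {p, r}, Ω }.
Iteration 1. New:
  {r}  = complement {p, q}
  {q, r}  = complement {p}
Iteration 2: already closed under ᶜ and ∪.

Therefore σ(ℰ) = { ∅, {p}, {q}, {r}, {p, q}, {p, r}, {q, r}, Ω } (|σ(ℰ)| = 8).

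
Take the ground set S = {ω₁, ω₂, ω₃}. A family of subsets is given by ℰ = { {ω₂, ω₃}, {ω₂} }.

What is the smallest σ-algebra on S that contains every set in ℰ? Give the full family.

Answer: σ(ℰ) = { ∅, {ω₁}, {ω₂}, {ω₃}, {ω₁, ω₂}, {ω₁, ω₃}, {ω₂, ω₃}, S }

Working:
Take S₀ = ℰ ∪ {∅, S} = { ∅, {ω₂}, {ω₂, ω₃}, S }.
Round 1 (2 new):
  {ω₁}  = {ω₂, ω₃}ᶜ
  {ω₁, ω₃}  = {ω₂}ᶜ
  (now 6)
Round 2: 1 new —
  {ω₁, ω₂}  = {ω₂} ∪ {ω₁}
  (now 7)
Round 3. New:
  {ω₃}  = {ω₁, ω₂}ᶜ
  (now 8)
Round 4 adds nothing — fixpoint reached.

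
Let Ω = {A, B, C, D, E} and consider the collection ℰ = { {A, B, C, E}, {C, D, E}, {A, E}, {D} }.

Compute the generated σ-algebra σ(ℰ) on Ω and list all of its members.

Seed the family with ℰ together with ∅ and Ω: { {}, {D}, {A, E}, {C, D, E}, {A, B, C, E}, Ω }.
Iteration 1 (4 new):
  {A, B}  = ᶜ of {C, D, E}
  {A, D, E}  = {A, E} ∪ {D}
  {B, C, D}  = ᶜ of {A, E}
  {A, C, D, E}  = {C, D, E} ∪ {A, E}
  (now 10)
Iteration 2 (7 new):
  {B}  = ᶜ of {A, C, D, E}
  {B, C}  = ᶜ of {A, D, E}
  {A, B, D}  = {A, B} ∪ {D}
  {A, B, E}  = {A, B} ∪ {A, E}
  {A, B, C, D}  = {A, B} ∪ {B, C, D}
  {A, B, D, E}  = {A, D, E} ∪ {A, B}
  {B, C, D, E}  = {C, D, E} ∪ {B, C, D}
  (now 17)
Iteration 3: 7 new —
  {A}  = ᶜ of {B, C, D, E}
  {C}  = ᶜ of {A, B, D, E}
  {E}  = ᶜ of {A, B, C, D}
  {B, D}  = {D} ∪ {B}
  {C, D}  = ᶜ of {A, B, E}
  {C, E}  = ᶜ of {A, B, D}
  {A, B, C}  = {A, B} ∪ {B, C}
  (now 24)
Iteration 4 (8 new):
  {A, C}  = {C} ∪ {A}
  {A, D}  = {D} ∪ {A}
  {B, E}  = {B} ∪ {E}
  {D, E}  = ᶜ of {A, B, C}
  {A, C, D}  = {C, D} ∪ {A}
  {A, C, E}  = ᶜ of {B, D}
  {B, C, E}  = {B} ∪ {C, E}
  {B, D, E}  = {E} ∪ {B, D}
  (now 32)
Iteration 5 adds nothing — fixpoint reached.

|σ(ℰ)| = 32.  σ(ℰ) = { {}, {A}, {B}, {C}, {D}, {E}, {A, B}, {A, C}, {A, D}, {A, E}, {B, C}, {B, D}, {B, E}, {C, D}, {C, E}, {D, E}, {A, B, C}, {A, B, D}, {A, B, E}, {A, C, D}, {A, C, E}, {A, D, E}, {B, C, D}, {B, C, E}, {B, D, E}, {C, D, E}, {A, B, C, D}, {A, B, C, E}, {A, B, D, E}, {A, C, D, E}, {B, C, D, E}, Ω }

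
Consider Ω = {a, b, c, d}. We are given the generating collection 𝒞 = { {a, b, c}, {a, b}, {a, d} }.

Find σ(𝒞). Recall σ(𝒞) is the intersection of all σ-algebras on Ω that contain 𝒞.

Answer: σ(𝒞) = { ∅, {a}, {b}, {c}, {d}, {a, b}, {a, c}, {a, d}, {b, c}, {b, d}, {c, d}, {a, b, c}, {a, b, d}, {a, c, d}, {b, c, d}, Ω }

Derivation:
Start: 𝒞 ∪ {∅, Ω} = { ∅, {a, b}, {a, d}, {a, b, c}, Ω }.
Iteration 1 (4 new):
  {d}  = Ω∖{a, b, c}
  {b, c}  = Ω∖{a, d}
  {c, d}  = Ω∖{a, b}
  {a, b, d}  = {a, d} ∪ {a, b}
  [9 total]
Iteration 2: +3 →
  {c}  = Ω∖{a, b, d}
  {a, c, d}  = {c, d} ∪ {a, d}
  {b, c, d}  = {c, d} ∪ {b, c}
  [12 total]
Iteration 3 (2 new):
  {a}  = Ω∖{b, c, d}
  {b}  = Ω∖{a, c, d}
  [14 total]
Iteration 4. New:
  {a, c}  = {c} ∪ {a}
  {b, d}  = {d} ∪ {b}
  [16 total]
Iteration 5: stable.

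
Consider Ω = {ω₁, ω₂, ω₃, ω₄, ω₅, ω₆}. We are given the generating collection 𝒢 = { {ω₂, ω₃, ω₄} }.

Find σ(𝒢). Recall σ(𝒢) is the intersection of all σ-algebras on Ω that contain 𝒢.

σ(𝒢) (4 sets): { {}, {ω₁, ω₅, ω₆}, {ω₂, ω₃, ω₄}, Ω }

Trace:
Begin from { {}, {ω₂, ω₃, ω₄}, Ω } (that is, 𝒢 plus ∅ and Ω).
Round 1: 1 new —
  {ω₁, ω₅, ω₆}  = complement {ω₂, ω₃, ω₄}
  — 4 sets.
After Round 2 the family is unchanged; done.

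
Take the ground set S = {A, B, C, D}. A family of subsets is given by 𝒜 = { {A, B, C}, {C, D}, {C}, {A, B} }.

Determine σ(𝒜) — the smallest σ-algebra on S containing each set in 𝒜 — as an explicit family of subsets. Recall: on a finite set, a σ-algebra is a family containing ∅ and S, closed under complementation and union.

σ(𝒜) = { {}, {C}, {D}, {A, B}, {C, D}, {A, B, C}, {A, B, D}, S }

Derivation:
Initial family (6 sets): { {}, {C}, {A, B}, {C, D}, {A, B, C}, S }.
Pass 1 adds 2:
  {D}  = {A, B, C}ᶜ
  {A, B, D}  = {C}ᶜ
  — 8 sets.
Pass 2 adds nothing — fixpoint reached.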